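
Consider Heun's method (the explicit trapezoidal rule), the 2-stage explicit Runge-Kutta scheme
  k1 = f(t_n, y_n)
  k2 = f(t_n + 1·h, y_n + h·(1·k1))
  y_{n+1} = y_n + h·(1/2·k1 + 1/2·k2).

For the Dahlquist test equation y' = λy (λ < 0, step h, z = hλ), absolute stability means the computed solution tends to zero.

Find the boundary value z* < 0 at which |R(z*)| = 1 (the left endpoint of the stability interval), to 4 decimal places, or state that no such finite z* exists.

z* = -2.0000.

On y'=λy, z=hλ:
  order 2, 2-stage ⇒ R(z)=1+z+z^2/2
  (e.g. R(-1.13)=0.50845, |R|=0.50845)

Boundary: |R(x)|=1, x<0.
x=-1.13: |R|=0.5085
|R(-1.69)|=0.7380 |R(-1.6)|=0.6800 |R(-1.15)|=0.5112
Bisect:
  x_lo=-2.3592 |R|=1.4237  x_hi=-0.0804 |R|=0.9228
  mid=-1.21979 |R|=0.52415 →hi
  mid=-1.78947 |R|=0.81163 →hi
  mid=-2.07432 |R|=1.07708 →lo
  mid=-1.93190 |R|=0.93421 →hi
  mid=-2.00311 |R|=1.00311 →lo
  mid=-1.96750 |R|=0.96803 →hi
  mid=-1.98530 |R|=0.98541 →hi
  mid=-1.99421 |R|=0.99422 →hi
  ...
  [-2.00005,-1.99991] ⇒ x*=-2.0000
So |R|<1 on (-2.0000, 0).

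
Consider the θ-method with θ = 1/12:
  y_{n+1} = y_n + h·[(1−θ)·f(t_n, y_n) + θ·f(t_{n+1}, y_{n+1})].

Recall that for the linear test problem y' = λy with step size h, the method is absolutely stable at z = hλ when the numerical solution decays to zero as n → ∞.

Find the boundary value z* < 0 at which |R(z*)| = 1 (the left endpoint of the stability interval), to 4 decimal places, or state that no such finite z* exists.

left endpoint -2.4000.

Set f=λy, z=hλ:
  y_{n+1} = y_n + z·[11/12·y_n + 1/12·y_{n+1}] ⇒ (1 − 1/12z)y_{n+1} = (1 + 11/12z)y_n
  Hence R(z) = (1 + 11/12z)/(1 − 1/12z).

Boundary: |R(x)|=1, x<0.
x=-1.17: |R|=0.0661
R=−1: 1+11/12x = −1+1/12x ⇒ -5/6x=2 ⇒ x=2/(-5/6)=-2.4000
Confirm numerically:
  x=-2.057: |R|=0.75599 <1
  x=-1.957: |R|=0.68260 <1
  x=-1.139: |R|=0.04026 <1
  x=-2.848: |R|=1.30172 >1
  x=-2.820: |R|=1.28340 >1
Interval (-2.4000, 0).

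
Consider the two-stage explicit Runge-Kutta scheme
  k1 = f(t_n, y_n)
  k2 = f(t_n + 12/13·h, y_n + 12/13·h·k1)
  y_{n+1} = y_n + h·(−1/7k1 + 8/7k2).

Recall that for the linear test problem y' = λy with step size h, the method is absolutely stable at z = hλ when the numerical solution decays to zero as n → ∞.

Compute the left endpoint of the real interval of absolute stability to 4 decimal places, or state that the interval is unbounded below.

Test eqn y'=λy, z=hλ:
  k1=λy_n ⇒ h·k1=z·y_n;  k2=λ(1+12/13z)y_n ⇒ h·k2=z(1+12/13z)y_n
  y_{n+1}/y_n = 1 − 1/7z + 8/7z(1+12/13z) = 1 + z + 96/91z²
  ⇒ R(z) = 1 + z + 96/91z².

Need |R(x)|<1, x<0.
x=-1.4: |R|=1.6677
R=1: x+96/91x²=0 ⇒ x=−91/96=-0.9479; min R=1−1/(4·96/91)=0.7630>−1
Confirm numerically:
  x=-0.902: |R|=0.95631 <1
  x=-0.534: |R|=0.76682 <1
  x=-0.394: |R|=0.76977 <1
  x=-1.419: |R|=1.70520 >1
  x=-1.191: |R|=1.30542 >1
Interval (-0.9479, 0).

z* = -0.9479.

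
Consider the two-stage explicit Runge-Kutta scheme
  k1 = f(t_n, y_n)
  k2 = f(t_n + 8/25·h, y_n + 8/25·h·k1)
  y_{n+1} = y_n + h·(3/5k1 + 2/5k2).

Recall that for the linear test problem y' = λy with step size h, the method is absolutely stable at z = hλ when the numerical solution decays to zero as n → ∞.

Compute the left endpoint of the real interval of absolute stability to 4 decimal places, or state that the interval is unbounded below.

On y'=λy, z=hλ:
  k1=λy_n ⇒ h·k1=z·y_n;  k2=λ(1+8/25z)y_n ⇒ h·k2=z(1+8/25z)y_n
  y_{n+1}/y_n = 1 + 3/5z + 2/5z(1+8/25z) = 1 + z + 16/125z²
  ⇒ R(z) = 1 + z + 16/125z².

Need |R(x)|<1, x<0.
x=-1: |R|=0.1280
R=1: x+16/125x²=0 ⇒ x=−125/16=-7.8125; min R=1−1/(4·16/125)=-0.9531>−1
Confirm numerically:
  x=-6.506: |R|=0.08801 <1
  x=-6.069: |R|=0.35441 <1
  x=-5.268: |R|=0.71577 <1
  x=-4.816: |R|=0.84719 <1
  x=-8.346: |R|=1.56993 >1
  x=-7.996: |R|=1.18781 >1
Interval (-7.8125, 0).

z* = -7.8125.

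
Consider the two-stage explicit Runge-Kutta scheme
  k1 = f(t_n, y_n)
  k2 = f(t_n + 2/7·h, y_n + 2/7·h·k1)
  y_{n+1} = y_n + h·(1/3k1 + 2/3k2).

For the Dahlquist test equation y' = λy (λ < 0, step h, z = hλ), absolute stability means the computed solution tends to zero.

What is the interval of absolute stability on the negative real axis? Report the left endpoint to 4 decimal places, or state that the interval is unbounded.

With y'=λy (z=hλ):
  k1=λy_n ⇒ h·k1=z·y_n;  k2=λ(1+2/7z)y_n ⇒ h·k2=z(1+2/7z)y_n
  y_{n+1}/y_n = 1 + 1/3z + 2/3z(1+2/7z) = 1 + z + 4/21z²
  R(z) = 1 + z + 4/21z².

Boundary: |R(x)|=1, x<0.
x=-0.82: |R|=0.3081
R=1: x+4/21x²=0 ⇒ x=−21/4=-5.2500; min R=1−1/(4·4/21)=-0.3125>−1
Confirm numerically:
  x=-5.126: |R|=0.87893 <1
  x=-4.301: |R|=0.22254 <1
  x=-2.781: |R|=0.30786 <1
  x=-5.684: |R|=1.46988 >1
  x=-5.607: |R|=1.38128 >1
  x=-5.443: |R|=1.20010 >1
So |R|<1 on (-5.2500, 0).

(-5.2500, 0).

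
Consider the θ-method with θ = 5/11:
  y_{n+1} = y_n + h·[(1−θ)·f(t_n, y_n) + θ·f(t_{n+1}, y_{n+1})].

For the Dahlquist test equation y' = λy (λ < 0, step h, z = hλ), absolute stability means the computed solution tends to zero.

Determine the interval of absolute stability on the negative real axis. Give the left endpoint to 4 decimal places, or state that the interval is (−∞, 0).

Set f=λy, z=hλ:
  y_{n+1} = y_n + z·[6/11·y_n + 5/11·y_{n+1}] ⇒ (1 − 5/11z)y_{n+1} = (1 + 6/11z)y_n
  ⇒ R(z) = (1 + 6/11z)/(1 − 5/11z).

Need |R(x)|<1, x<0.
x=-0.59: |R|=0.5348
R=−1: 1+6/11x = −1+5/11x ⇒ -1/11x=2 ⇒ x=2/(-1/11)=-22.0000
Confirm numerically:
  x=-19.423: |R|=0.97616 <1
  x=-14.971: |R|=0.91813 <1
  x=-13.510: |R|=0.89192 <1
  x=-13.331: |R|=0.88837 <1
  x=-22.392: |R|=1.00319 >1
  x=-22.250: |R|=1.00204 >1
Stable set (-22.0000, 0).

z∈(-22.0000,0).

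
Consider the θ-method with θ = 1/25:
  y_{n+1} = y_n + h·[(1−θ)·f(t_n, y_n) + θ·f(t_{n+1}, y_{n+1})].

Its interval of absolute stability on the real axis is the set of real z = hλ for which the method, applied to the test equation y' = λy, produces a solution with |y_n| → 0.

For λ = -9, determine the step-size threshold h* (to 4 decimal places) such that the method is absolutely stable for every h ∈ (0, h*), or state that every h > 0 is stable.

On y'=λy, z=hλ:
  y_{n+1} = y_n + z·[24/25·y_n + 1/25·y_{n+1}] ⇒ (1 − 1/25z)y_{n+1} = (1 + 24/25z)y_n
  R(z) = (1 + 24/25z)/(1 − 1/25z).

Need |R(x)|<1, x<0.
x=-1.37: |R|=0.2988
R=−1: 1+24/25x = −1+1/25x ⇒ -23/25x=2 ⇒ x=2/(-23/25)=-2.1739
Confirm numerically:
  x=-1.855: |R|=0.72687 <1
  x=-1.286: |R|=0.22308 <1
  x=-1.106: |R|=0.05914 <1
  x=-2.769: |R|=1.49289 >1
  x=-2.477: |R|=1.25370 >1
  x=-2.377: |R|=1.17062 >1
So |R|<1 on (-2.1739, 0).

(-2.1739,0); λ=-9 ⇒ h* = (50/23)/9 = 0.2415.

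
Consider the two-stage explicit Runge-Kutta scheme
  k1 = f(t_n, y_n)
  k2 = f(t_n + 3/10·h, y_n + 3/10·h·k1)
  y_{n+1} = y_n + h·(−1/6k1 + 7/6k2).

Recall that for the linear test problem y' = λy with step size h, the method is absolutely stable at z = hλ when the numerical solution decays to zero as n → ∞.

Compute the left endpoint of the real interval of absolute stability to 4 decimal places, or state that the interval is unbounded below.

With y'=λy (z=hλ):
  k1=λy_n ⇒ h·k1=z·y_n;  k2=λ(1+3/10z)y_n ⇒ h·k2=z(1+3/10z)y_n
  y_{n+1}/y_n = 1 − 1/6z + 7/6z(1+3/10z) = 1 + z + 7/20z²
  ⇒ R(z) = 1 + z + 7/20z².

Boundary: |R(x)|=1, x<0.
x=-0.98: |R|=0.3561
R=1: x+7/20x²=0 ⇒ x=−20/7=-2.8571; min R=1−1/(4·7/20)=0.2857>−1
Confirm numerically:
  x=-2.580: |R|=0.74974 <1
  x=-2.243: |R|=0.51787 <1
  x=-2.085: |R|=0.43653 <1
  x=-3.325: |R|=1.54447 >1
  x=-2.916: |R|=1.06007 >1
So |R|<1 on (-2.8571, 0).

z* = -2.8571.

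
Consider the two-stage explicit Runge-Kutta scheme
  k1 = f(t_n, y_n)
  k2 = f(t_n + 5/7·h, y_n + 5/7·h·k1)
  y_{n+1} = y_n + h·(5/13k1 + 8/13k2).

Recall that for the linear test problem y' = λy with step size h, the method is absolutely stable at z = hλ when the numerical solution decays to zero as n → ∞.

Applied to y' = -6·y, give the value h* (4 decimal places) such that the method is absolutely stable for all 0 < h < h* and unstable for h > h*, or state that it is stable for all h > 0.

With y'=λy (z=hλ):
  k1=λy_n ⇒ h·k1=z·y_n;  k2=λ(1+5/7z)y_n ⇒ h·k2=z(1+5/7z)y_n
  y_{n+1}/y_n = 1 + 5/13z + 8/13z(1+5/7z) = 1 + z + 40/91z²
  ⇒ R(z) = 1 + z + 40/91z².

Boundary: |R(x)|=1, x<0.
x=-0.86: |R|=0.4651
R=1: x+40/91x²=0 ⇒ x=−91/40=-2.2750; min R=1−1/(4·40/91)=0.4313>−1
Confirm numerically:
  x=-2.119: |R|=0.85470 <1
  x=-1.981: |R|=0.74399 <1
  x=-1.883: |R|=0.67554 <1
  x=-2.669: |R|=1.46224 >1
  x=-2.609: |R|=1.38304 >1
So |R|<1 on (-2.2750, 0).

(-2.2750,0); λ=-6 ⇒ h* = (91/40)/6 = 0.3792.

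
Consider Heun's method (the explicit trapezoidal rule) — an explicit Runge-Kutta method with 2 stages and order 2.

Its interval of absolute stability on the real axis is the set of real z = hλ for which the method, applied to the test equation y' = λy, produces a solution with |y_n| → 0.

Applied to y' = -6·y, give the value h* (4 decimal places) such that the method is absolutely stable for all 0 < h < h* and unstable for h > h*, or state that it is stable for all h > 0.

On y'=λy, z=hλ:
  order 2, 2-stage ⇒ R(z)=1+z+z^2/2
  (e.g. R(-1.76)=0.78880, |R|=0.78880)

Need |R(x)|<1, x<0.
x=-1.76: |R|=0.7888
|R(-2.26)|=1.2938 |R(-2.15)|=1.1612 |R(-1.75)|=0.7812
Bisect:
  x_lo=-2.3968 |R|=1.4755  x_hi=-0.1968 |R|=0.8225
  mid=-1.29683 |R|=0.54405 →hi
  mid=-1.84682 |R|=0.85855 →hi
  mid=-2.12182 |R|=1.12924 →lo
  mid=-1.98432 |R|=0.98444 →hi
  mid=-2.05307 |R|=1.05447 →lo
  mid=-2.01869 |R|=1.01887 →lo
  mid=-2.00150 |R|=1.00151 →lo
  mid=-1.99291 |R|=0.99294 →hi
  mid=-1.99721 |R|=0.99721 →hi
  ...
  [-2.00003,-1.99989] ⇒ x*=-2.0000
Stable set (-2.0000, 0).

(-2.0000,0); λ=-6 ⇒ h* = 0.3333.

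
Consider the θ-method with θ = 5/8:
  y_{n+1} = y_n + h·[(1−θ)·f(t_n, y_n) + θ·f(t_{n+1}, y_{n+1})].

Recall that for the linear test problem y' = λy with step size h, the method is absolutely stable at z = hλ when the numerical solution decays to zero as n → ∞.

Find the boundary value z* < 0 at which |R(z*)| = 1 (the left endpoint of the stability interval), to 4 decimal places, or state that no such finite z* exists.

unbounded; (−∞, 0).

With y'=λy (z=hλ):
  y_{n+1} = y_n + z·[3/8·y_n + 5/8·y_{n+1}] ⇒ (1 − 5/8z)y_{n+1} = (1 + 3/8z)y_n
  so R(z) = (1 + 3/8z)/(1 − 5/8z).

Need |R(x)|<1, x<0.
x=-1.11: |R|=0.3446
x=-2: |R|=0.1111
x=-10: |R|=0.3793
x=-100: |R|=0.5748
θ=5/8≥1/2 ⇒ |1+3/8x|<|1−5/8x| ∀x<0 ⇒ unbounded interval.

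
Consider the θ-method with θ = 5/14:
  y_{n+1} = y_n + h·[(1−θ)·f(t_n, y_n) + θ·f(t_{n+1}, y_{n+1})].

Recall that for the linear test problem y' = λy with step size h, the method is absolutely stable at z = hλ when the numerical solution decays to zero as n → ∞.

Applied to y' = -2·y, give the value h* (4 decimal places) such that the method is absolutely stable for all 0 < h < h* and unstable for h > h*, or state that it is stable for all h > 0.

(-7.0000,0); λ=-2 ⇒ h* = (7)/2 = 3.5000.

Set f=λy, z=hλ:
  y_{n+1} = y_n + z·[9/14·y_n + 5/14·y_{n+1}] ⇒ (1 − 5/14z)y_{n+1} = (1 + 9/14z)y_n
  R(z) = (1 + 9/14z)/(1 − 5/14z).

Find x<0 with |R(x)|<1.
x=-1.49: |R|=0.0275
R=−1: 1+9/14x = −1+5/14x ⇒ -2/7x=2 ⇒ x=2/(-2/7)=-7.0000
Confirm numerically:
  x=-5.401: |R|=0.84402 <1
  x=-4.793: |R|=0.76747 <1
  x=-3.324: |R|=0.51979 <1
  x=-7.516: |R|=1.04002 >1
  x=-7.238: |R|=1.01897 >1
Stable set (-7.0000, 0).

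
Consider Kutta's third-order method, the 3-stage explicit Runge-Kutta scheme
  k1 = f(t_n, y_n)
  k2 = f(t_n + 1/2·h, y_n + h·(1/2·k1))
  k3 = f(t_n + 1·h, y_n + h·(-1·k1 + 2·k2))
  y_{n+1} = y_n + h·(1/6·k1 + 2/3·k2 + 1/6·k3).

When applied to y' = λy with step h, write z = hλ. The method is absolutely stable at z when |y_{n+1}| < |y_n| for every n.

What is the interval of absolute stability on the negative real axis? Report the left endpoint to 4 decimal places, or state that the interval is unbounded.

On y'=λy, z=hλ:
  order 3, 3-stage ⇒ R(z)=1+z+z^2/2+z^3/6
  (e.g. R(-0.7)=0.48783, |R|=0.48783)

Boundary: |R(x)|=1, x<0.
x=-0.7: |R|=0.4878
|R(-2.32)|=0.7100 |R(-2.23)|=0.5918 |R(-0.95)|=0.3584
Bisect:
  x_lo=-3.4000 |R|=3.1707  x_hi=-0.3762 |R|=0.6857
  mid=-1.88813 |R|=0.22748 →hi
  mid=-2.64406 |R|=1.22934 →lo
  mid=-2.26610 |R|=0.63797 →hi
  mid=-2.45508 |R|=0.90767 →hi
  mid=-2.54957 |R|=1.06159 →lo
  mid=-2.50233 |R|=0.98295 →hi
  mid=-2.52595 |R|=1.02184 →lo
  ...
  [-2.51285,-2.51266] ⇒ x*=-2.5127
Stable set (-2.5127, 0).

(-2.5127, 0).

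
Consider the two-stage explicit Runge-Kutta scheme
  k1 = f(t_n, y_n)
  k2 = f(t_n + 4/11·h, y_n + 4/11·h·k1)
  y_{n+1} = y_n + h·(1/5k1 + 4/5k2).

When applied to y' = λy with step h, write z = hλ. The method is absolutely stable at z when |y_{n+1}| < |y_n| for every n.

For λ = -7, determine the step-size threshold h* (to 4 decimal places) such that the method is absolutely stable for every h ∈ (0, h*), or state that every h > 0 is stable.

With y'=λy (z=hλ):
  k1=λy_n ⇒ h·k1=z·y_n;  k2=λ(1+4/11z)y_n ⇒ h·k2=z(1+4/11z)y_n
  y_{n+1}/y_n = 1 + 1/5z + 4/5z(1+4/11z) = 1 + z + 16/55z²
  so R(z) = 1 + z + 16/55z².

Boundary: |R(x)|=1, x<0.
x=-1.08: |R|=0.2593
R=1: x+16/55x²=0 ⇒ x=−55/16=-3.4375; min R=1−1/(4·16/55)=0.1406>−1
Confirm numerically:
  x=-3.055: |R|=0.66006 <1
  x=-2.385: |R|=0.26976 <1
  x=-2.241: |R|=0.21997 <1
  x=-3.964: |R|=1.60714 >1
  x=-3.755: |R|=1.34683 >1
  x=-3.493: |R|=1.05640 >1
Stable set (-3.4375, 0).

(-3.4375,0); λ=-7 ⇒ h* = (55/16)/7 = 0.4911.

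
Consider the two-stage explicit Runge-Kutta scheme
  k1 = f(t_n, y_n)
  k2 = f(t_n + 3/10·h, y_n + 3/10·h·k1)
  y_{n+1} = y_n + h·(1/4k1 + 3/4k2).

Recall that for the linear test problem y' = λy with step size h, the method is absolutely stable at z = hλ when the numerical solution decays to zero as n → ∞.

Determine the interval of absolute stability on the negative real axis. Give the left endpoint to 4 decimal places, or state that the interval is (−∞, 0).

z∈(-4.4444,0).

Set f=λy, z=hλ:
  k1=λy_n ⇒ h·k1=z·y_n;  k2=λ(1+3/10z)y_n ⇒ h·k2=z(1+3/10z)y_n
  y_{n+1}/y_n = 1 + 1/4z + 3/4z(1+3/10z) = 1 + z + 9/40z²
  Hence R(z) = 1 + z + 9/40z².

Need |R(x)|<1, x<0.
x=-1.61: |R|=0.0268
R=1: x+9/40x²=0 ⇒ x=−40/9=-4.4444; min R=1−1/(4·9/40)=-0.1111>−1
Confirm numerically:
  x=-4.026: |R|=0.62095 <1
  x=-3.367: |R|=0.18376 <1
  x=-3.285: |R|=0.14303 <1
  x=-4.892: |R|=1.49262 >1
  x=-4.704: |R|=1.27471 >1
Stable set (-4.4444, 0).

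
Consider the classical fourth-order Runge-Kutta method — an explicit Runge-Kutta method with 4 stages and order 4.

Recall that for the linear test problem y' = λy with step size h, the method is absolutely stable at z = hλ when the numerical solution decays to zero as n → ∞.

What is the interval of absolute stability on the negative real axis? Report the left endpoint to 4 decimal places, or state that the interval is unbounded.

On y'=λy, z=hλ:
  order 4, 4-stage ⇒ R(z)=1+z+z^2/2+z^3/6+z^4/24
  (e.g. R(-0.46)=0.63144, |R|=0.63144)

Boundary: |R(x)|=1, x<0.
x=-0.46: |R|=0.6314
|R(-3.12)|=1.6336 |R(-3.02)|=1.4155 |R(-2.57)|=0.7210
Bisect:
  x_lo=-3.4552 |R|=2.5776  x_hi=-0.0730 |R|=0.9296
  mid=-1.76410 |R|=0.28047 →hi
  mid=-2.60964 |R|=0.76589 →hi
  mid=-3.03241 |R|=1.44114 →lo
  mid=-2.82102 |R|=1.05522 →lo
  mid=-2.71533 |R|=0.89954 →hi
  mid=-2.76818 |R|=0.97450 →hi
  mid=-2.79460 |R|=1.01412 →lo
  mid=-2.78139 |R|=0.99413 →hi
  ...
  [-2.78531,-2.78510] ⇒ x*=-2.7853
Interval (-2.7853, 0).

(-2.7853, 0).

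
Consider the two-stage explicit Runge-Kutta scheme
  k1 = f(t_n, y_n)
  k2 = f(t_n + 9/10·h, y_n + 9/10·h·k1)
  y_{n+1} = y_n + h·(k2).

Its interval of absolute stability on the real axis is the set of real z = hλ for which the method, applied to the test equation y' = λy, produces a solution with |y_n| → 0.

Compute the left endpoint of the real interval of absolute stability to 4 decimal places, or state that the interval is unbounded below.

z* = -1.1111.

Test eqn y'=λy, z=hλ:
  k1=λy_n ⇒ h·k1=z·y_n;  k2=λ(1+9/10z)y_n ⇒ h·k2=z(1+9/10z)y_n
  y_{n+1}/y_n = 1 + z(1+9/10z) = 1 + z + 9/10z²
  R(z) = 1 + z + 9/10z².

Solve |R(x)|<1 on ℝ⁻.
x=-0.97: |R|=0.8768
R=1: x+9/10x²=0 ⇒ x=−10/9=-1.1111; min R=1−1/(4·9/10)=0.7222>−1
Confirm numerically:
  x=-0.989: |R|=0.89131 <1
  x=-0.777: |R|=0.76636 <1
  x=-0.559: |R|=0.72223 <1
  x=-1.529: |R|=1.57506 >1
  x=-1.459: |R|=1.45681 >1
  x=-1.420: |R|=1.39476 >1
So |R|<1 on (-1.1111, 0).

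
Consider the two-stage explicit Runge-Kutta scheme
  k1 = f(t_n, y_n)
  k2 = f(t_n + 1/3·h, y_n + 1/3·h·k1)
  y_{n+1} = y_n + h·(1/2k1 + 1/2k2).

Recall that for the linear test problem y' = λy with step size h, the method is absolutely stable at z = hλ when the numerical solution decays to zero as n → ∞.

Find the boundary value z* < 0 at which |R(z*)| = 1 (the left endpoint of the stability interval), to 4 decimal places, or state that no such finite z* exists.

left endpoint -6.0000.

Test eqn y'=λy, z=hλ:
  k1=λy_n ⇒ h·k1=z·y_n;  k2=λ(1+1/3z)y_n ⇒ h·k2=z(1+1/3z)y_n
  y_{n+1}/y_n = 1 + 1/2z + 1/2z(1+1/3z) = 1 + z + 1/6z²
  Hence R(z) = 1 + z + 1/6z².

Need |R(x)|<1, x<0.
x=-0.66: |R|=0.4126
R=1: x+1/6x²=0 ⇒ x=−6=-6.0000; min R=1−1/(4·1/6)=-0.5000>−1
Confirm numerically:
  x=-4.459: |R|=0.14522 <1
  x=-4.270: |R|=0.23118 <1
  x=-2.589: |R|=0.47185 <1
  x=-2.479: |R|=0.45476 <1
  x=-6.250: |R|=1.26042 >1
  x=-6.245: |R|=1.25500 >1
  x=-6.156: |R|=1.16006 >1
Stable set (-6.0000, 0).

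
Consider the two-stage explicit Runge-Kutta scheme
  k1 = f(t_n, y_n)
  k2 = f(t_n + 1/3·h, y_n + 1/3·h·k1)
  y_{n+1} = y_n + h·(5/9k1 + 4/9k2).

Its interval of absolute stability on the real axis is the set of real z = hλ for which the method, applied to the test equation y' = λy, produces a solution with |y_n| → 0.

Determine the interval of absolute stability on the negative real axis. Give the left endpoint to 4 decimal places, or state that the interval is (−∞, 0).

(-6.7500, 0).

Set f=λy, z=hλ:
  k1=λy_n ⇒ h·k1=z·y_n;  k2=λ(1+1/3z)y_n ⇒ h·k2=z(1+1/3z)y_n
  y_{n+1}/y_n = 1 + 5/9z + 4/9z(1+1/3z) = 1 + z + 4/27z²
  so R(z) = 1 + z + 4/27z².

Solve |R(x)|<1 on ℝ⁻.
x=-1.11: |R|=0.0725
R=1: x+4/27x²=0 ⇒ x=−27/4=-6.7500; min R=1−1/(4·4/27)=-0.6875>−1
Confirm numerically:
  x=-4.415: |R|=0.52726 <1
  x=-4.261: |R|=0.57120 <1
  x=-3.665: |R|=0.67504 <1
  x=-6.992: |R|=1.25068 >1
  x=-6.782: |R|=1.03215 >1
Stable set (-6.7500, 0).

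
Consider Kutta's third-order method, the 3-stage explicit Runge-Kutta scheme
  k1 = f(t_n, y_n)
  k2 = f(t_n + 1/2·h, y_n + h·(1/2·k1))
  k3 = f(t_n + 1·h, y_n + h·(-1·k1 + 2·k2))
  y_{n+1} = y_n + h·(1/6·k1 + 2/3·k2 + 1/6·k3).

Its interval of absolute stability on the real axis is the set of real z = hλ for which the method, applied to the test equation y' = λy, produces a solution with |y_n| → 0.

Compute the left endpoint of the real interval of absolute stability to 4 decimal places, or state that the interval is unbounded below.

On y'=λy, z=hλ:
  order 3, 3-stage ⇒ R(z)=1+z+z^2/2+z^3/6
  (e.g. R(-0.43)=0.64920, |R|=0.64920)

Need |R(x)|<1, x<0.
x=-0.43: |R|=0.6492
|R(-1.62)|=0.0164 |R(-1.1)|=0.2832 |R(-1.04)|=0.3133
Bisect:
  x_lo=-3.3984 |R|=3.1652  x_hi=-0.2397 |R|=0.7867
  mid=-1.81904 |R|=0.16776 →hi
  mid=-2.60871 |R|=1.16490 →lo
  mid=-2.21387 |R|=0.57171 →hi
  mid=-2.41129 |R|=0.84080 →hi
  mid=-2.51000 |R|=0.99549 →hi
  mid=-2.55935 |R|=1.07830 →lo
  mid=-2.53468 |R|=1.03643 →lo
  mid=-2.52234 |R|=1.01584 →lo
  ...
  [-2.51289,-2.51270] ⇒ x*=-2.5127
Interval (-2.5127, 0).

z* = -2.5127.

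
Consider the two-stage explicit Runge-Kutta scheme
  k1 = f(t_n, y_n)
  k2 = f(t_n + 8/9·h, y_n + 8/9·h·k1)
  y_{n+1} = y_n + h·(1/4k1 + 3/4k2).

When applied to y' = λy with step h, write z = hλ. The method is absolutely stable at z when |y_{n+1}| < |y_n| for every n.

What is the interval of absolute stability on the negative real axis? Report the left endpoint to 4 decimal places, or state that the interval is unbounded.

z∈(-1.5000,0).

Set f=λy, z=hλ:
  k1=λy_n ⇒ h·k1=z·y_n;  k2=λ(1+8/9z)y_n ⇒ h·k2=z(1+8/9z)y_n
  y_{n+1}/y_n = 1 + 1/4z + 3/4z(1+8/9z) = 1 + z + 2/3z²
  Hence R(z) = 1 + z + 2/3z².

Solve |R(x)|<1 on ℝ⁻.
x=-1.61: |R|=1.1181
R=1: x+2/3x²=0 ⇒ x=−3/2=-1.5000; min R=1−1/(4·2/3)=0.6250>−1
Confirm numerically:
  x=-1.456: |R|=0.95729 <1
  x=-1.386: |R|=0.89466 <1
  x=-0.795: |R|=0.62635 <1
  x=-0.730: |R|=0.62527 <1
  x=-1.662: |R|=1.17950 >1
  x=-1.605: |R|=1.11235 >1
  x=-1.574: |R|=1.07765 >1
Stable set (-1.5000, 0).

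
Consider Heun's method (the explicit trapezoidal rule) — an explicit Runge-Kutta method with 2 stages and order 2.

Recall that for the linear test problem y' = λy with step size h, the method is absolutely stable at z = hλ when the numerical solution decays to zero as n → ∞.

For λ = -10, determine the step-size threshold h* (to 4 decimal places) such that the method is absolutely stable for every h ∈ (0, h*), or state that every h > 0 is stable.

(-2.0000,0); λ=-10 ⇒ h* = 0.2000.

On y'=λy, z=hλ:
  order 2, 2-stage ⇒ R(z)=1+z+z^2/2
  (e.g. R(-1.63)=0.69845, |R|=0.69845)

Find x<0 with |R(x)|<1.
x=-1.63: |R|=0.6985
|R(-2.29)|=1.3321 |R(-2.07)|=1.0724 |R(-1.74)|=0.7738
Bisect:
  x_lo=-2.7757 |R|=2.0766  x_hi=-0.1274 |R|=0.8807
  mid=-1.45154 |R|=0.60195 →hi
  mid=-2.11363 |R|=1.12009 →lo
  mid=-1.78259 |R|=0.80622 →hi
  mid=-1.94811 |R|=0.94946 →hi
  mid=-2.03087 |R|=1.03135 →lo
  mid=-1.98949 |R|=0.98955 →hi
  mid=-2.01018 |R|=1.01023 →lo
  mid=-1.99984 |R|=0.99984 →hi
  mid=-2.00501 |R|=1.00502 →lo
  mid=-2.00242 |R|=1.00243 →lo
  ...
  [-2.00016,-2.00000] ⇒ x*=-2.0000
Interval (-2.0000, 0).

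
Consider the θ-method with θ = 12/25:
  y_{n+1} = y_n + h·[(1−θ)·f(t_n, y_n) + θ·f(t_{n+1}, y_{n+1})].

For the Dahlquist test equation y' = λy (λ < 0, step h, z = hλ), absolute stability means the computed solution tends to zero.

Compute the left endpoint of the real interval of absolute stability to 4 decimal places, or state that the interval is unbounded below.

Test eqn y'=λy, z=hλ:
  y_{n+1} = y_n + z·[13/25·y_n + 12/25·y_{n+1}] ⇒ (1 − 12/25z)y_{n+1} = (1 + 13/25z)y_n
  Hence R(z) = (1 + 13/25z)/(1 − 12/25z).

Boundary: |R(x)|=1, x<0.
x=-0.81: |R|=0.4168
R=−1: 1+13/25x = −1+12/25x ⇒ -1/25x=2 ⇒ x=2/(-1/25)=-50.0000
Confirm numerically:
  x=-48.274: |R|=0.99714 <1
  x=-47.868: |R|=0.99644 <1
  x=-42.244: |R|=0.98542 <1
  x=-27.070: |R|=0.93446 <1
  x=-50.252: |R|=1.00040 >1
  x=-50.136: |R|=1.00022 >1
Interval (-50.0000, 0).

left endpoint -50.0000.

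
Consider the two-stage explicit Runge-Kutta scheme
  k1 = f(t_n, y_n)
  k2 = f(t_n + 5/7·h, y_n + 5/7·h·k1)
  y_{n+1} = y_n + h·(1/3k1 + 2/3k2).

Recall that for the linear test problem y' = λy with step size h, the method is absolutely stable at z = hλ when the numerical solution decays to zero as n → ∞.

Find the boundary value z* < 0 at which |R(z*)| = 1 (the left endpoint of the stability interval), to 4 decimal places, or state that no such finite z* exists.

Set f=λy, z=hλ:
  k1=λy_n ⇒ h·k1=z·y_n;  k2=λ(1+5/7z)y_n ⇒ h·k2=z(1+5/7z)y_n
  y_{n+1}/y_n = 1 + 1/3z + 2/3z(1+5/7z) = 1 + z + 10/21z²
  ⇒ R(z) = 1 + z + 10/21z².

Solve |R(x)|<1 on ℝ⁻.
x=-0.73: |R|=0.5238
R=1: x+10/21x²=0 ⇒ x=−21/10=-2.1000; min R=1−1/(4·10/21)=0.4750>−1
Confirm numerically:
  x=-1.688: |R|=0.66883 <1
  x=-1.632: |R|=0.63630 <1
  x=-1.487: |R|=0.56594 <1
  x=-1.232: |R|=0.49077 <1
  x=-2.538: |R|=1.52935 >1
  x=-2.357: |R|=1.28845 >1
Interval (-2.1000, 0).

z* = -2.1000.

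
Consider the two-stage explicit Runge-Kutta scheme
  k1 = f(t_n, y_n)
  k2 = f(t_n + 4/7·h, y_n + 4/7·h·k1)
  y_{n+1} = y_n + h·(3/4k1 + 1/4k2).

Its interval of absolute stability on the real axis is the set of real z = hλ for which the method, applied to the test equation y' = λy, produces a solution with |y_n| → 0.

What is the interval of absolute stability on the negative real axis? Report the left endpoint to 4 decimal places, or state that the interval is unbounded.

On y'=λy, z=hλ:
  k1=λy_n ⇒ h·k1=z·y_n;  k2=λ(1+4/7z)y_n ⇒ h·k2=z(1+4/7z)y_n
  y_{n+1}/y_n = 1 + 3/4z + 1/4z(1+4/7z) = 1 + z + 1/7z²
  Hence R(z) = 1 + z + 1/7z².

Boundary: |R(x)|=1, x<0.
x=-1.46: |R|=0.1555
R=1: x+1/7x²=0 ⇒ x=−7=-7.0000; min R=1−1/(4·1/7)=-0.7500>−1
Confirm numerically:
  x=-6.659: |R|=0.67561 <1
  x=-4.330: |R|=0.65159 <1
  x=-3.257: |R|=0.74156 <1
  x=-2.817: |R|=0.68336 <1
  x=-7.590: |R|=1.63973 >1
  x=-7.299: |R|=1.31177 >1
So |R|<1 on (-7.0000, 0).

(-7.0000, 0).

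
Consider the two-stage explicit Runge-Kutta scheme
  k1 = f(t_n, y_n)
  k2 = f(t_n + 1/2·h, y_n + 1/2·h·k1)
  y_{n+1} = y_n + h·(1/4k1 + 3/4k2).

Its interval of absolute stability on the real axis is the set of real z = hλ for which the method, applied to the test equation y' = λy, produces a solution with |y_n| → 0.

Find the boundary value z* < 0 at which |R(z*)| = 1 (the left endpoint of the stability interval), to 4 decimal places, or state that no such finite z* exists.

Set f=λy, z=hλ:
  k1=λy_n ⇒ h·k1=z·y_n;  k2=λ(1+1/2z)y_n ⇒ h·k2=z(1+1/2z)y_n
  y_{n+1}/y_n = 1 + 1/4z + 3/4z(1+1/2z) = 1 + z + 3/8z²
  so R(z) = 1 + z + 3/8z².

Find x<0 with |R(x)|<1.
x=-0.74: |R|=0.4653
R=1: x+3/8x²=0 ⇒ x=−8/3=-2.6667; min R=1−1/(4·3/8)=0.3333>−1
Confirm numerically:
  x=-2.474: |R|=0.82125 <1
  x=-2.397: |R|=0.75760 <1
  x=-1.656: |R|=0.37238 <1
  x=-2.922: |R|=1.27978 >1
  x=-2.844: |R|=1.18913 >1
  x=-2.821: |R|=1.16327 >1
So |R|<1 on (-2.6667, 0).

left endpoint -2.6667.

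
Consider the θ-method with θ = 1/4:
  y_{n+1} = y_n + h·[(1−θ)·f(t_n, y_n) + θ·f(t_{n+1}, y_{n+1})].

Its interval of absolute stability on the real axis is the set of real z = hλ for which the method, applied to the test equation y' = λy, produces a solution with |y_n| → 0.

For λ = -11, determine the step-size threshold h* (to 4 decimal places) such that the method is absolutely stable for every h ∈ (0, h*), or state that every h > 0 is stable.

(-4.0000,0); λ=-11 ⇒ h* = (4)/11 = 0.3636.

On y'=λy, z=hλ:
  y_{n+1} = y_n + z·[3/4·y_n + 1/4·y_{n+1}] ⇒ (1 − 1/4z)y_{n+1} = (1 + 3/4z)y_n
  Hence R(z) = (1 + 3/4z)/(1 − 1/4z).

Need |R(x)|<1, x<0.
x=-1.59: |R|=0.1377
R=−1: 1+3/4x = −1+1/4x ⇒ -1/2x=2 ⇒ x=2/(-1/2)=-4.0000
Confirm numerically:
  x=-3.520: |R|=0.87234 <1
  x=-2.581: |R|=0.56876 <1
  x=-1.841: |R|=0.26074 <1
  x=-4.539: |R|=1.12624 >1
  x=-4.458: |R|=1.10830 >1
  x=-4.329: |R|=1.07900 >1
Interval (-4.0000, 0).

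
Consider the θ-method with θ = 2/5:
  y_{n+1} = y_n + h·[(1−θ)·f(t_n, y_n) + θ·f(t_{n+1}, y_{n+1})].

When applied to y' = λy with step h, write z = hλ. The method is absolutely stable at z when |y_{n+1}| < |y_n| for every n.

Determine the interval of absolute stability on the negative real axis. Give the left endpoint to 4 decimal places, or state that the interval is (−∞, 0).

z∈(-10.0000,0).

With y'=λy (z=hλ):
  y_{n+1} = y_n + z·[3/5·y_n + 2/5·y_{n+1}] ⇒ (1 − 2/5z)y_{n+1} = (1 + 3/5z)y_n
  Hence R(z) = (1 + 3/5z)/(1 − 2/5z).

Boundary: |R(x)|=1, x<0.
x=-1.36: |R|=0.1192
R=−1: 1+3/5x = −1+2/5x ⇒ -1/5x=2 ⇒ x=2/(-1/5)=-10.0000
Confirm numerically:
  x=-9.448: |R|=0.97690 <1
  x=-7.318: |R|=0.86341 <1
  x=-6.570: |R|=0.81092 <1
  x=-10.338: |R|=1.01316 >1
  x=-10.294: |R|=1.01149 >1
  x=-10.239: |R|=1.00938 >1
Stable set (-10.0000, 0).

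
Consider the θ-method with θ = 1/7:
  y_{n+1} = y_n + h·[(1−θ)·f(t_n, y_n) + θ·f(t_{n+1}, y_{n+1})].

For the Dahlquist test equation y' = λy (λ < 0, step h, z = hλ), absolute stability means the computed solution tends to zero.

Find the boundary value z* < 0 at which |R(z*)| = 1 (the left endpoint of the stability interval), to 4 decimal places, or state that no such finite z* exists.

With y'=λy (z=hλ):
  y_{n+1} = y_n + z·[6/7·y_n + 1/7·y_{n+1}] ⇒ (1 − 1/7z)y_{n+1} = (1 + 6/7z)y_n
  so R(z) = (1 + 6/7z)/(1 − 1/7z).

Boundary: |R(x)|=1, x<0.
x=-1.37: |R|=0.1458
R=−1: 1+6/7x = −1+1/7x ⇒ -5/7x=2 ⇒ x=2/(-5/7)=-2.8000
Confirm numerically:
  x=-1.642: |R|=0.33002 <1
  x=-1.496: |R|=0.23258 <1
  x=-1.359: |R|=0.13805 <1
  x=-3.232: |R|=1.21110 >1
  x=-2.848: |R|=1.02437 >1
So |R|<1 on (-2.8000, 0).

left endpoint -2.8000.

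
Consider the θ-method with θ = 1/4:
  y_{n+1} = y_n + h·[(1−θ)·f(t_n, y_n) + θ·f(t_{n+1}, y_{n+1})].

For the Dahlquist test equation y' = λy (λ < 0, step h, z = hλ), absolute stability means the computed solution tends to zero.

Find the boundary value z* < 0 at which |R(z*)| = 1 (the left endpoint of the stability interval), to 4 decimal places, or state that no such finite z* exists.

On y'=λy, z=hλ:
  y_{n+1} = y_n + z·[3/4·y_n + 1/4·y_{n+1}] ⇒ (1 − 1/4z)y_{n+1} = (1 + 3/4z)y_n
  so R(z) = (1 + 3/4z)/(1 − 1/4z).

Need |R(x)|<1, x<0.
x=-1.13: |R|=0.1189
R=−1: 1+3/4x = −1+1/4x ⇒ -1/2x=2 ⇒ x=2/(-1/2)=-4.0000
Confirm numerically:
  x=-3.312: |R|=0.81182 <1
  x=-3.211: |R|=0.78117 <1
  x=-2.539: |R|=0.55314 <1
  x=-4.533: |R|=1.12493 >1
  x=-4.348: |R|=1.08337 >1
  x=-4.169: |R|=1.04138 >1
Interval (-4.0000, 0).

left endpoint -4.0000.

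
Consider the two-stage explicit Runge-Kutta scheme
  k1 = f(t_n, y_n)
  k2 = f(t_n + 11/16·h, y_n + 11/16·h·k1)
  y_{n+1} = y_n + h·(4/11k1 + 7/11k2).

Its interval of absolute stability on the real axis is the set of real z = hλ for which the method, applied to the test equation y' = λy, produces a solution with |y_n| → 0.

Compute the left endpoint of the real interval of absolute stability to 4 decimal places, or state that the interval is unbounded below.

On y'=λy, z=hλ:
  k1=λy_n ⇒ h·k1=z·y_n;  k2=λ(1+11/16z)y_n ⇒ h·k2=z(1+11/16z)y_n
  y_{n+1}/y_n = 1 + 4/11z + 7/11z(1+11/16z) = 1 + z + 7/16z²
  so R(z) = 1 + z + 7/16z².

Find x<0 with |R(x)|<1.
x=-0.51: |R|=0.6038
R=1: x+7/16x²=0 ⇒ x=−16/7=-2.2857; min R=1−1/(4·7/16)=0.4286>−1
Confirm numerically:
  x=-1.667: |R|=0.54876 <1
  x=-1.397: |R|=0.45683 <1
  x=-1.293: |R|=0.43843 <1
  x=-2.782: |R|=1.60404 >1
  x=-2.682: |R|=1.46499 >1
Stable set (-2.2857, 0).

left endpoint -2.2857.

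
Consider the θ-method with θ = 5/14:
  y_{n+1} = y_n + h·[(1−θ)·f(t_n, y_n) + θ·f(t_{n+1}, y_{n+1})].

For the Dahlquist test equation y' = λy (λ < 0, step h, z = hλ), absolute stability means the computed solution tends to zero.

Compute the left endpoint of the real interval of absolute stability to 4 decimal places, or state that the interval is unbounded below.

With y'=λy (z=hλ):
  y_{n+1} = y_n + z·[9/14·y_n + 5/14·y_{n+1}] ⇒ (1 − 5/14z)y_{n+1} = (1 + 9/14z)y_n
  ⇒ R(z) = (1 + 9/14z)/(1 − 5/14z).

Find x<0 with |R(x)|<1.
x=-0.47: |R|=0.5976
R=−1: 1+9/14x = −1+5/14x ⇒ -2/7x=2 ⇒ x=2/(-2/7)=-7.0000
Confirm numerically:
  x=-4.280: |R|=0.69266 <1
  x=-3.387: |R|=0.53283 <1
  x=-2.809: |R|=0.40225 <1
  x=-7.441: |R|=1.03445 >1
  x=-7.153: |R|=1.01230 >1
  x=-7.042: |R|=1.00341 >1
So |R|<1 on (-7.0000, 0).

z* = -7.0000.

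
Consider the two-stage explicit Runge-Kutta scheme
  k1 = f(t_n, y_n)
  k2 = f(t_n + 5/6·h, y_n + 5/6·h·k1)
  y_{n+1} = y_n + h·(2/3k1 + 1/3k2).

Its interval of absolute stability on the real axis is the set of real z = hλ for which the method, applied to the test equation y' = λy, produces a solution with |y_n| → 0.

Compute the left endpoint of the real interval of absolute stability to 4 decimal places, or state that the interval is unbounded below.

Test eqn y'=λy, z=hλ:
  k1=λy_n ⇒ h·k1=z·y_n;  k2=λ(1+5/6z)y_n ⇒ h·k2=z(1+5/6z)y_n
  y_{n+1}/y_n = 1 + 2/3z + 1/3z(1+5/6z) = 1 + z + 5/18z²
  so R(z) = 1 + z + 5/18z².

Boundary: |R(x)|=1, x<0.
x=-0.72: |R|=0.4240
R=1: x+5/18x²=0 ⇒ x=−18/5=-3.6000; min R=1−1/(4·5/18)=0.1000>−1
Confirm numerically:
  x=-3.461: |R|=0.86637 <1
  x=-3.119: |R|=0.58327 <1
  x=-1.749: |R|=0.10072 <1
  x=-1.543: |R|=0.11835 <1
  x=-3.933: |R|=1.36380 >1
  x=-3.711: |R|=1.11442 >1
Interval (-3.6000, 0).

z* = -3.6000.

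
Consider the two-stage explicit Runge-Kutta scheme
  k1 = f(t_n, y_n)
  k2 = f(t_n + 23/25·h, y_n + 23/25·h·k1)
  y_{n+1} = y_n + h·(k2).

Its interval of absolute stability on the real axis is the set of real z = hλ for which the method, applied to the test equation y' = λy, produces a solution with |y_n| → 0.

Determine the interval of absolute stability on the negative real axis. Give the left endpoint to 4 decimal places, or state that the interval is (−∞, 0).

Test eqn y'=λy, z=hλ:
  k1=λy_n ⇒ h·k1=z·y_n;  k2=λ(1+23/25z)y_n ⇒ h·k2=z(1+23/25z)y_n
  y_{n+1}/y_n = 1 + z(1+23/25z) = 1 + z + 23/25z²
  Hence R(z) = 1 + z + 23/25z².

Boundary: |R(x)|=1, x<0.
x=-0.83: |R|=0.8038
R=1: x+23/25x²=0 ⇒ x=−25/23=-1.0870; min R=1−1/(4·23/25)=0.7283>−1
Confirm numerically:
  x=-0.955: |R|=0.88406 <1
  x=-0.939: |R|=0.87218 <1
  x=-0.497: |R|=0.73025 <1
  x=-1.491: |R|=1.55423 >1
  x=-1.379: |R|=1.37051 >1
  x=-1.108: |R|=1.02145 >1
Stable set (-1.0870, 0).

z∈(-1.0870,0).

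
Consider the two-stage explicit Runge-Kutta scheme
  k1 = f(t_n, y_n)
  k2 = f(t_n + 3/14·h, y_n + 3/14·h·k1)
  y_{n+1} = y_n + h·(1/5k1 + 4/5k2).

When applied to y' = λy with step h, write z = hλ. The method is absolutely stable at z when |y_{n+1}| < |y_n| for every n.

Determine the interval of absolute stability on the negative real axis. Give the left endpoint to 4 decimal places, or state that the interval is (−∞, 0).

z∈(-5.8333,0).

With y'=λy (z=hλ):
  k1=λy_n ⇒ h·k1=z·y_n;  k2=λ(1+3/14z)y_n ⇒ h·k2=z(1+3/14z)y_n
  y_{n+1}/y_n = 1 + 1/5z + 4/5z(1+3/14z) = 1 + z + 6/35z²
  Hence R(z) = 1 + z + 6/35z².

Solve |R(x)|<1 on ℝ⁻.
x=-1.19: |R|=0.0528
R=1: x+6/35x²=0 ⇒ x=−35/6=-5.8333; min R=1−1/(4·6/35)=-0.4583>−1
Confirm numerically:
  x=-4.111: |R|=0.21380 <1
  x=-3.481: |R|=0.40374 <1
  x=-3.368: |R|=0.42341 <1
  x=-2.373: |R|=0.40766 <1
  x=-6.361: |R|=1.57540 >1
  x=-6.053: |R|=1.22794 >1
Stable set (-5.8333, 0).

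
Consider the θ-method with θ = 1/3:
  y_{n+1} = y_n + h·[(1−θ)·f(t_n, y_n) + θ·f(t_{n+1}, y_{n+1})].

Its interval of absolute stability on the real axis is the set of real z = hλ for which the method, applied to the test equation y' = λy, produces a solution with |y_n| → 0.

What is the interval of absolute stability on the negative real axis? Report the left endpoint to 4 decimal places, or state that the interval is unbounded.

(-6.0000, 0).

With y'=λy (z=hλ):
  y_{n+1} = y_n + z·[2/3·y_n + 1/3·y_{n+1}] ⇒ (1 − 1/3z)y_{n+1} = (1 + 2/3z)y_n
  R(z) = (1 + 2/3z)/(1 − 1/3z).

Solve |R(x)|<1 on ℝ⁻.
x=-1.13: |R|=0.1792
R=−1: 1+2/3x = −1+1/3x ⇒ -1/3x=2 ⇒ x=2/(-1/3)=-6.0000
Confirm numerically:
  x=-4.027: |R|=0.71923 <1
  x=-3.243: |R|=0.55839 <1
  x=-2.977: |R|=0.49423 <1
  x=-6.454: |R|=1.04802 >1
  x=-6.198: |R|=1.02153 >1
Interval (-6.0000, 0).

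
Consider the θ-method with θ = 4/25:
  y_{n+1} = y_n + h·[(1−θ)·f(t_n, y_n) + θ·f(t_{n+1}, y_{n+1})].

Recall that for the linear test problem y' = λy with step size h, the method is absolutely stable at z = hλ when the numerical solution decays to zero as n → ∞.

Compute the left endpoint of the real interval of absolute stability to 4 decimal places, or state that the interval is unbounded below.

z* = -2.9412.

With y'=λy (z=hλ):
  y_{n+1} = y_n + z·[21/25·y_n + 4/25·y_{n+1}] ⇒ (1 − 4/25z)y_{n+1} = (1 + 21/25z)y_n
  so R(z) = (1 + 21/25z)/(1 − 4/25z).

Boundary: |R(x)|=1, x<0.
x=-1.04: |R|=0.1084
R=−1: 1+21/25x = −1+4/25x ⇒ -17/25x=2 ⇒ x=2/(-17/25)=-2.9412
Confirm numerically:
  x=-2.726: |R|=0.89812 <1
  x=-1.978: |R|=0.50249 <1
  x=-1.439: |R|=0.16969 <1
  x=-3.236: |R|=1.13209 >1
  x=-3.069: |R|=1.05829 >1
So |R|<1 on (-2.9412, 0).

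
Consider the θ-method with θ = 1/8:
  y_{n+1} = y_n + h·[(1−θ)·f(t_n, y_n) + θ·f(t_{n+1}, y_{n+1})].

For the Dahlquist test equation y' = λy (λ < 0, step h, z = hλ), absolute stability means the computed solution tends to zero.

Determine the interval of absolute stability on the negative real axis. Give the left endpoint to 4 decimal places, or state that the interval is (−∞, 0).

(-2.6667, 0).

Set f=λy, z=hλ:
  y_{n+1} = y_n + z·[7/8·y_n + 1/8·y_{n+1}] ⇒ (1 − 1/8z)y_{n+1} = (1 + 7/8z)y_n
  R(z) = (1 + 7/8z)/(1 − 1/8z).

Need |R(x)|<1, x<0.
x=-0.54: |R|=0.4941
R=−1: 1+7/8x = −1+1/8x ⇒ -3/4x=2 ⇒ x=2/(-3/4)=-2.6667
Confirm numerically:
  x=-2.253: |R|=0.75792 <1
  x=-1.915: |R|=0.54513 <1
  x=-1.639: |R|=0.36031 <1
  x=-3.055: |R|=1.21076 >1
  x=-3.045: |R|=1.20552 >1
  x=-2.880: |R|=1.11765 >1
Interval (-2.6667, 0).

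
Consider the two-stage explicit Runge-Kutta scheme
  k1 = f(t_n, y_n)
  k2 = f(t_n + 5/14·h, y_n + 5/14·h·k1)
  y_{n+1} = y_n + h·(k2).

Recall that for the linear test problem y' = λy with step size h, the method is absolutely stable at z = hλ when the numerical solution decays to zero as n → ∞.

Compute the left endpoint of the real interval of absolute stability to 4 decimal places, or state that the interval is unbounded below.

left endpoint -2.8000.

Test eqn y'=λy, z=hλ:
  k1=λy_n ⇒ h·k1=z·y_n;  k2=λ(1+5/14z)y_n ⇒ h·k2=z(1+5/14z)y_n
  y_{n+1}/y_n = 1 + z(1+5/14z) = 1 + z + 5/14z²
  Hence R(z) = 1 + z + 5/14z².

Find x<0 with |R(x)|<1.
x=-0.83: |R|=0.4160
R=1: x+5/14x²=0 ⇒ x=−14/5=-2.8000; min R=1−1/(4·5/14)=0.3000>−1
Confirm numerically:
  x=-2.516: |R|=0.74481 <1
  x=-2.093: |R|=0.47152 <1
  x=-1.960: |R|=0.41200 <1
  x=-1.644: |R|=0.32126 <1
  x=-3.358: |R|=1.66920 >1
  x=-2.973: |R|=1.18369 >1
  x=-2.931: |R|=1.13713 >1
So |R|<1 on (-2.8000, 0).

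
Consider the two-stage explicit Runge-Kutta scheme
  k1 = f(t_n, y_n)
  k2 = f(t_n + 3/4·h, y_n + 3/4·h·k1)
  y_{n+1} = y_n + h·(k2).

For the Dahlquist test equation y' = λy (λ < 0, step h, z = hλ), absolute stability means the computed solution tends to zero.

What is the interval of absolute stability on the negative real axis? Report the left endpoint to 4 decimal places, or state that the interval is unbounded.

With y'=λy (z=hλ):
  k1=λy_n ⇒ h·k1=z·y_n;  k2=λ(1+3/4z)y_n ⇒ h·k2=z(1+3/4z)y_n
  y_{n+1}/y_n = 1 + z(1+3/4z) = 1 + z + 3/4z²
  Hence R(z) = 1 + z + 3/4z².

Solve |R(x)|<1 on ℝ⁻.
x=-1.72: |R|=1.4988
R=1: x+3/4x²=0 ⇒ x=−4/3=-1.3333; min R=1−1/(4·3/4)=0.6667>−1
Confirm numerically:
  x=-0.987: |R|=0.74363 <1
  x=-0.741: |R|=0.67081 <1
  x=-0.733: |R|=0.66997 <1
  x=-0.648: |R|=0.66693 <1
  x=-1.931: |R|=1.86557 >1
  x=-1.411: |R|=1.08219 >1
So |R|<1 on (-1.3333, 0).

(-1.3333, 0).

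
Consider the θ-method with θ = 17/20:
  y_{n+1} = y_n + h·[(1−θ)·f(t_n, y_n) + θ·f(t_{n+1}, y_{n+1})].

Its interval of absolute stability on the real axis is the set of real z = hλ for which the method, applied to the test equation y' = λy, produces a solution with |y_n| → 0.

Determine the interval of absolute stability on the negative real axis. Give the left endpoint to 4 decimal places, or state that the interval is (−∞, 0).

Set f=λy, z=hλ:
  y_{n+1} = y_n + z·[3/20·y_n + 17/20·y_{n+1}] ⇒ (1 − 17/20z)y_{n+1} = (1 + 3/20z)y_n
  ⇒ R(z) = (1 + 3/20z)/(1 − 17/20z).

Boundary: |R(x)|=1, x<0.
x=-0.67: |R|=0.5731
x=-2: |R|=0.2593
x=-10: |R|=0.0526
x=-100: |R|=0.1628
θ=17/20≥1/2 ⇒ |1+3/20x|<|1−17/20x| ∀x<0 ⇒ unbounded interval.

(−∞, 0) — no finite endpoint.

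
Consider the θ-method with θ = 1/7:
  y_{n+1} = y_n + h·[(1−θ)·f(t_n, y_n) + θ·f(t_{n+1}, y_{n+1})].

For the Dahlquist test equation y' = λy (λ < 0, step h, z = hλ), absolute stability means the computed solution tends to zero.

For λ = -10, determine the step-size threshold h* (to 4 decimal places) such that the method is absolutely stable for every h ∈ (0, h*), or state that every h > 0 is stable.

(-2.8000,0); λ=-10 ⇒ h* = (14/5)/10 = 0.2800.

Test eqn y'=λy, z=hλ:
  y_{n+1} = y_n + z·[6/7·y_n + 1/7·y_{n+1}] ⇒ (1 − 1/7z)y_{n+1} = (1 + 6/7z)y_n
  ⇒ R(z) = (1 + 6/7z)/(1 − 1/7z).

Solve |R(x)|<1 on ℝ⁻.
x=-1.43: |R|=0.1874
R=−1: 1+6/7x = −1+1/7x ⇒ -5/7x=2 ⇒ x=2/(-5/7)=-2.8000
Confirm numerically:
  x=-2.718: |R|=0.95781 <1
  x=-2.687: |R|=0.94167 <1
  x=-1.718: |R|=0.37944 <1
  x=-1.517: |R|=0.24680 <1
  x=-2.947: |R|=1.07389 >1
  x=-2.927: |R|=1.06397 >1
  x=-2.915: |R|=1.05799 >1
So |R|<1 on (-2.8000, 0).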